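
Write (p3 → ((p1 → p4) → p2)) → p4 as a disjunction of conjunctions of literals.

(p3 ∧ ¬p1 ∧ ¬p2) ∨ p4

(p3 → ((p1 → p4) → p2)) → p4
≡ ¬(p3 → ((p1 → p4) → p2)) ∨ p4   — eliminate →
≡ ¬(¬p3 ∨ ((p1 → p4) → p2)) ∨ p4   — eliminate →
≡ ¬(¬p3 ∨ ¬(p1 → p4) ∨ p2) ∨ p4   — eliminate →
≡ ¬(¬p3 ∨ ¬(¬p1 ∨ p4) ∨ p2) ∨ p4   — eliminate →
≡ (¬¬p3 ∧ ¬¬(¬p1 ∨ p4) ∧ ¬p2) ∨ p4   — De Morgan
≡ (p3 ∧ ¬¬(¬p1 ∨ p4) ∧ ¬p2) ∨ p4   — double negation
≡ (p3 ∧ (¬p1 ∨ p4) ∧ ¬p2) ∨ p4   — double negation
≡ (p3 ∧ ¬p1 ∧ ¬p2) ∨ (p3 ∧ p4 ∧ ¬p2) ∨ p4   — distribute ∧ over ∨
≡ (p3 ∧ ¬p1 ∧ ¬p2) ∨ p4   — simplify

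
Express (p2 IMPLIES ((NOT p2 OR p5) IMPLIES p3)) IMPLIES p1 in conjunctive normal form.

(p2 IMPLIES ((NOT p2 OR p5) IMPLIES p3)) IMPLIES p1
≡ NOT (p2 IMPLIES ((NOT p2 OR p5) IMPLIES p3)) OR p1   [eliminate IMPLIES]
≡ NOT (NOT p2 OR ((NOT p2 OR p5) IMPLIES p3)) OR p1   [eliminate IMPLIES]
≡ NOT (NOT p2 OR NOT (NOT p2 OR p5) OR p3) OR p1   [eliminate IMPLIES]
≡ (NOT NOT p2 AND NOT NOT (NOT p2 OR p5) AND NOT p3) OR p1   [De Morgan]
≡ (p2 AND NOT NOT (NOT p2 OR p5) AND NOT p3) OR p1   [double negation]
≡ (p2 AND (NOT p2 OR p5) AND NOT p3) OR p1   [double negation]
≡ (p2 OR p1) AND (NOT p2 OR p5 OR p1) AND (NOT p3 OR p1)   [distribute OR over AND]

(p2 OR p1) AND (NOT p2 OR p5 OR p1) AND (NOT p3 OR p1)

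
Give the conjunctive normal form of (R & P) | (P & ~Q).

(R | ~Q) & P

(R & P) | (P & ~Q)
= (R | P) & (R | ~Q) & (P | P) & (P | ~Q)
= (R | ~Q) & P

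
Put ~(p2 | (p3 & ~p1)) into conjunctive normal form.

~p2 & (~p3 | p1)

~(p2 | (p3 & ~p1))
= ~p2 & ~(p3 & ~p1)   (De Morgan)
= ~p2 & (~p3 | ~~p1)   (De Morgan)
= ~p2 & (~p3 | p1)   (double negation)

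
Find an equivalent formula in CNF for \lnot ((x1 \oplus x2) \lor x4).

\lnot ((x1 \oplus x2) \lor x4)
≡ \lnot ((x1 \lor x2) \land \lnot (x1 \land x2) \lor x4)   (expand \oplus)
≡ \lnot ((x1 \lor x2) \land \lnot (x1 \land x2)) \land \lnot x4   (De Morgan)
≡ (\lnot (x1 \lor x2) \lor \lnot \lnot (x1 \land x2)) \land \lnot x4   (De Morgan)
≡ (\lnot x1 \land \lnot x2 \lor \lnot \lnot (x1 \land x2)) \land \lnot x4   (De Morgan)
≡ (\lnot x1 \land \lnot x2 \lor x1 \land x2) \land \lnot x4   (double negation)
≡ (\lnot x1 \lor x1) \land (\lnot x1 \lor x2) \land (\lnot x2 \lor x1) \land (\lnot x2 \lor x2) \land \lnot x4   (distribute \lor over \land)
≡ (\lnot x1 \lor x2) \land (\lnot x2 \lor x1) \land \lnot x4   (simplify)

(\lnot x1 \lor x2) \land (\lnot x2 \lor x1) \land \lnot x4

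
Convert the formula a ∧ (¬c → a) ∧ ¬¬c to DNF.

a ∧ c

a ∧ (¬c → a) ∧ ¬¬c
≡ a ∧ (¬¬c ∨ a) ∧ ¬¬c   [eliminate →]
≡ a ∧ (c ∨ a) ∧ ¬¬c   [double negation]
≡ a ∧ (c ∨ a) ∧ c   [double negation]
≡ a ∧ c ∧ c ∨ a ∧ a ∧ c   [distribute ∧ over ∨]
≡ a ∧ c   [simplify]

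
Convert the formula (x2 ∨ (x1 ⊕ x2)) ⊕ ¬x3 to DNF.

(x2 ∧ x3) ∨ (x1 ∧ ¬x2 ∧ x3) ∨ (¬x2 ∧ ¬x1 ∧ ¬x3)

(x2 ∨ (x1 ⊕ x2)) ⊕ ¬x3
≡ ((x2 ∨ (x1 ⊕ x2)) ∧ ¬¬x3) ∨ (¬(x2 ∨ (x1 ⊕ x2)) ∧ ¬x3)   — expand ⊕
≡ ((x2 ∨ (x1 ∧ ¬x2) ∨ (¬x1 ∧ x2)) ∧ ¬¬x3) ∨ (¬(x2 ∨ (x1 ⊕ x2)) ∧ ¬x3)   — expand ⊕
≡ ((x2 ∨ (x1 ∧ ¬x2) ∨ (¬x1 ∧ x2)) ∧ ¬¬x3) ∨ (¬(x2 ∨ (x1 ∧ ¬x2) ∨ (¬x1 ∧ x2)) ∧ ¬x3)   — expand ⊕
≡ ((x2 ∨ (x1 ∧ ¬x2) ∨ (¬x1 ∧ x2)) ∧ x3) ∨ (¬(x2 ∨ (x1 ∧ ¬x2) ∨ (¬x1 ∧ x2)) ∧ ¬x3)   — double negation
≡ ((x2 ∨ (x1 ∧ ¬x2) ∨ (¬x1 ∧ x2)) ∧ x3) ∨ (¬x2 ∧ ¬(x1 ∧ ¬x2) ∧ ¬(¬x1 ∧ x2) ∧ ¬x3)   — De Morgan
≡ ((x2 ∨ (x1 ∧ ¬x2) ∨ (¬x1 ∧ x2)) ∧ x3) ∨ (¬x2 ∧ (¬x1 ∨ ¬¬x2) ∧ ¬(¬x1 ∧ x2) ∧ ¬x3)   — De Morgan
≡ ((x2 ∨ (x1 ∧ ¬x2) ∨ (¬x1 ∧ x2)) ∧ x3) ∨ (¬x2 ∧ (¬x1 ∨ x2) ∧ ¬(¬x1 ∧ x2) ∧ ¬x3)   — double negation
≡ ((x2 ∨ (x1 ∧ ¬x2) ∨ (¬x1 ∧ x2)) ∧ x3) ∨ (¬x2 ∧ (¬x1 ∨ x2) ∧ (¬¬x1 ∨ ¬x2) ∧ ¬x3)   — De Morgan
≡ ((x2 ∨ (x1 ∧ ¬x2) ∨ (¬x1 ∧ x2)) ∧ x3) ∨ (¬x2 ∧ (¬x1 ∨ x2) ∧ (x1 ∨ ¬x2) ∧ ¬x3)   — double negation
≡ (x2 ∧ x3) ∨ (x1 ∧ ¬x2 ∧ x3) ∨ (¬x1 ∧ x2 ∧ x3) ∨ (¬x2 ∧ ¬x1 ∧ x1 ∧ ¬x3) ∨ (¬x2 ∧ ¬x1 ∧ ¬x2 ∧ ¬x3) ∨ (¬x2 ∧ x2 ∧ x1 ∧ ¬x3) ∨ (¬x2 ∧ x2 ∧ ¬x2 ∧ ¬x3)   — distribute ∧ over ∨
≡ (x2 ∧ x3) ∨ (x1 ∧ ¬x2 ∧ x3) ∨ (¬x2 ∧ ¬x1 ∧ ¬x3)   — simplify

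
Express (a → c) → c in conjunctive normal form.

(a → c) → c
≡ ¬(a → c) ∨ c
≡ ¬(¬a ∨ c) ∨ c
≡ (¬¬a ∧ ¬c) ∨ c
≡ (a ∧ ¬c) ∨ c
≡ (a ∨ c) ∧ (¬c ∨ c)
≡ a ∨ c

a ∨ c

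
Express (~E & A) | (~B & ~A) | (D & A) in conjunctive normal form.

(~E | ~B | D) & (~E | ~A | D) & (A | ~B)

(~E & A) | (~B & ~A) | (D & A)
⇔ (~E | ~B | D) & (~E | ~B | A) & (~E | ~A | D) & (~E | ~A | A) & (A | ~B | D) & (A | ~B | A) & (A | ~A | D) & (A | ~A | A)
⇔ (~E | ~B | D) & (~E | ~A | D) & (A | ~B)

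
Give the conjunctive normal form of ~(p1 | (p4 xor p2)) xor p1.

~(p1 | (p4 xor p2)) xor p1
≡ (~(p1 | (p4 xor p2)) | p1) & ~(~(p1 | (p4 xor p2)) & p1)   [expand xor]
≡ (~(p1 | ((p4 | p2) & ~(p4 & p2))) | p1) & ~(~(p1 | (p4 xor p2)) & p1)   [expand xor]
≡ (~(p1 | ((p4 | p2) & ~(p4 & p2))) | p1) & ~(~(p1 | ((p4 | p2) & ~(p4 & p2))) & p1)   [expand xor]
≡ ((~p1 & ~((p4 | p2) & ~(p4 & p2))) | p1) & ~(~(p1 | ((p4 | p2) & ~(p4 & p2))) & p1)   [De Morgan]
≡ ((~p1 & (~(p4 | p2) | ~~(p4 & p2))) | p1) & ~(~(p1 | ((p4 | p2) & ~(p4 & p2))) & p1)   [De Morgan]
≡ ((~p1 & ((~p4 & ~p2) | ~~(p4 & p2))) | p1) & ~(~(p1 | ((p4 | p2) & ~(p4 & p2))) & p1)   [De Morgan]
≡ ((~p1 & ((~p4 & ~p2) | (p4 & p2))) | p1) & ~(~(p1 | ((p4 | p2) & ~(p4 & p2))) & p1)   [double negation]
≡ ((~p1 & ((~p4 & ~p2) | (p4 & p2))) | p1) & (~~(p1 | ((p4 | p2) & ~(p4 & p2))) | ~p1)   [De Morgan]
≡ ((~p1 & ((~p4 & ~p2) | (p4 & p2))) | p1) & (p1 | ((p4 | p2) & ~(p4 & p2)) | ~p1)   [double negation]
≡ ((~p1 & ((~p4 & ~p2) | (p4 & p2))) | p1) & (p1 | ((p4 | p2) & (~p4 | ~p2)) | ~p1)   [De Morgan]
≡ (~p1 | p1) & (~p4 | p4 | p1) & (~p4 | p2 | p1) & (~p2 | p4 | p1) & (~p2 | p2 | p1) & (p1 | p4 | p2 | ~p1) & (p1 | ~p4 | ~p2 | ~p1)   [distribute | over &]
≡ (~p4 | p2 | p1) & (~p2 | p4 | p1)   [simplify]

(~p4 | p2 | p1) & (~p2 | p4 | p1)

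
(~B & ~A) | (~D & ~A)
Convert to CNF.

(~B & ~A) | (~D & ~A)
= (~B | ~D) & (~B | ~A) & (~A | ~D) & (~A | ~A)   [distribute | over &]
= (~B | ~D) & ~A   [simplify]

(~B | ~D) & ~A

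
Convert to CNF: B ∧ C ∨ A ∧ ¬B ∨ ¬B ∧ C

B ∧ C ∨ A ∧ ¬B ∨ ¬B ∧ C
⇔ (B ∨ A ∨ ¬B) ∧ (B ∨ A ∨ C) ∧ (B ∨ ¬B ∨ ¬B) ∧ (B ∨ ¬B ∨ C) ∧ (C ∨ A ∨ ¬B) ∧ (C ∨ A ∨ C) ∧ (C ∨ ¬B ∨ ¬B) ∧ (C ∨ ¬B ∨ C)   (distribute ∨ over ∧)
⇔ (C ∨ A) ∧ (C ∨ ¬B)   (simplify)

(C ∨ A) ∧ (C ∨ ¬B)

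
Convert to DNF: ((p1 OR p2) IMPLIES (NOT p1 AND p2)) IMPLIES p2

((p1 OR p2) IMPLIES (NOT p1 AND p2)) IMPLIES p2
≡ NOT ((p1 OR p2) IMPLIES (NOT p1 AND p2)) OR p2
≡ NOT (NOT (p1 OR p2) OR (NOT p1 AND p2)) OR p2
≡ (NOT NOT (p1 OR p2) AND NOT (NOT p1 AND p2)) OR p2
≡ ((p1 OR p2) AND NOT (NOT p1 AND p2)) OR p2
≡ ((p1 OR p2) AND (NOT NOT p1 OR NOT p2)) OR p2
≡ ((p1 OR p2) AND (p1 OR NOT p2)) OR p2
≡ (p1 AND p1) OR (p1 AND NOT p2) OR (p2 AND p1) OR (p2 AND NOT p2) OR p2
≡ p1 OR p2

p1 OR p2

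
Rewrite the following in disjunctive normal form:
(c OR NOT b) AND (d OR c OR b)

(c OR NOT b) AND (d OR c OR b)
⇔ (c AND d) OR (c AND c) OR (c AND b) OR (NOT b AND d) OR (NOT b AND c) OR (NOT b AND b)   [distribute AND over OR]
⇔ c OR (NOT b AND d)   [simplify]

c OR (NOT b AND d)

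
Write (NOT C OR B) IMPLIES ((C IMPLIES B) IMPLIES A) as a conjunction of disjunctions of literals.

(NOT C OR B) IMPLIES ((C IMPLIES B) IMPLIES A)
⇔ NOT (NOT C OR B) OR ((C IMPLIES B) IMPLIES A)   — eliminate IMPLIES
⇔ NOT (NOT C OR B) OR NOT (C IMPLIES B) OR A   — eliminate IMPLIES
⇔ NOT (NOT C OR B) OR NOT (NOT C OR B) OR A   — eliminate IMPLIES
⇔ (NOT NOT C AND NOT B) OR NOT (NOT C OR B) OR A   — De Morgan
⇔ (C AND NOT B) OR NOT (NOT C OR B) OR A   — double negation
⇔ (C AND NOT B) OR (NOT NOT C AND NOT B) OR A   — De Morgan
⇔ (C AND NOT B) OR (C AND NOT B) OR A   — double negation
⇔ (C OR C OR A) AND (C OR NOT B OR A) AND (NOT B OR C OR A) AND (NOT B OR NOT B OR A)   — distribute OR over AND
⇔ (C OR A) AND (NOT B OR A)   — simplify

(C OR A) AND (NOT B OR A)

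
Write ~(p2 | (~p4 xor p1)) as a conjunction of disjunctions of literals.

~p2 & (p4 | p1) & (~p1 | ~p4)

~(p2 | (~p4 xor p1))
⇔ ~(p2 | ((~p4 | p1) & ~(~p4 & p1)))   [expand xor]
⇔ ~p2 & ~((~p4 | p1) & ~(~p4 & p1))   [De Morgan]
⇔ ~p2 & (~(~p4 | p1) | ~~(~p4 & p1))   [De Morgan]
⇔ ~p2 & ((~~p4 & ~p1) | ~~(~p4 & p1))   [De Morgan]
⇔ ~p2 & ((p4 & ~p1) | ~~(~p4 & p1))   [double negation]
⇔ ~p2 & ((p4 & ~p1) | (~p4 & p1))   [double negation]
⇔ ~p2 & (p4 | ~p4) & (p4 | p1) & (~p1 | ~p4) & (~p1 | p1)   [distribute | over &]
⇔ ~p2 & (p4 | p1) & (~p1 | ~p4)   [simplify]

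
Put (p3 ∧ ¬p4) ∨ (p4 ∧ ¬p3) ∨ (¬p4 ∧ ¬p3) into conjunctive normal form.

¬p4 ∨ ¬p3

(p3 ∧ ¬p4) ∨ (p4 ∧ ¬p3) ∨ (¬p4 ∧ ¬p3)
≡ (p3 ∨ p4 ∨ ¬p4) ∧ (p3 ∨ p4 ∨ ¬p3) ∧ (p3 ∨ ¬p3 ∨ ¬p4) ∧ (p3 ∨ ¬p3 ∨ ¬p3) ∧ (¬p4 ∨ p4 ∨ ¬p4) ∧ (¬p4 ∨ p4 ∨ ¬p3) ∧ (¬p4 ∨ ¬p3 ∨ ¬p4) ∧ (¬p4 ∨ ¬p3 ∨ ¬p3)   [distribute ∨ over ∧]
≡ ¬p4 ∨ ¬p3   [simplify]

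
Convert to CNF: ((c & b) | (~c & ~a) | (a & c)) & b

((c & b) | (~c & ~a) | (a & c)) & b
≡ (c | ~c | a) & (c | ~c | c) & (c | ~a | a) & (c | ~a | c) & (b | ~c | a) & (b | ~c | c) & (b | ~a | a) & (b | ~a | c) & b   [distribute | over &]
≡ (c | ~a) & b   [simplify]

(c | ~a) & b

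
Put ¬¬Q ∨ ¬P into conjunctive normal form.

¬¬Q ∨ ¬P
= Q ∨ ¬P   [double negation]

Q ∨ ¬P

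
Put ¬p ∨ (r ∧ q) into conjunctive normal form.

(¬p ∨ r) ∧ (¬p ∨ q)

¬p ∨ (r ∧ q)
= (¬p ∨ r) ∧ (¬p ∨ q)   — distribute ∨ over ∧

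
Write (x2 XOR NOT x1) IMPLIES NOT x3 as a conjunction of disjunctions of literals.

(NOT x2 OR NOT x1 OR NOT x3) AND (x1 OR x2 OR NOT x3)

(x2 XOR NOT x1) IMPLIES NOT x3
≡ NOT (x2 XOR NOT x1) OR NOT x3
≡ NOT ((x2 OR NOT x1) AND NOT (x2 AND NOT x1)) OR NOT x3
≡ NOT (x2 OR NOT x1) OR NOT NOT (x2 AND NOT x1) OR NOT x3
≡ (NOT x2 AND NOT NOT x1) OR NOT NOT (x2 AND NOT x1) OR NOT x3
≡ (NOT x2 AND x1) OR NOT NOT (x2 AND NOT x1) OR NOT x3
≡ (NOT x2 AND x1) OR (x2 AND NOT x1) OR NOT x3
≡ (NOT x2 OR x2 OR NOT x3) AND (NOT x2 OR NOT x1 OR NOT x3) AND (x1 OR x2 OR NOT x3) AND (x1 OR NOT x1 OR NOT x3)
≡ (NOT x2 OR NOT x1 OR NOT x3) AND (x1 OR x2 OR NOT x3)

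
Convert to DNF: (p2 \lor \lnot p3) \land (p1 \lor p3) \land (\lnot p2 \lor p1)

(p2 \land p1) \lor (\lnot p3 \land p1)

(p2 \lor \lnot p3) \land (p1 \lor p3) \land (\lnot p2 \lor p1)
= (p2 \land p1 \land \lnot p2) \lor (p2 \land p1 \land p1) \lor (p2 \land p3 \land \lnot p2) \lor (p2 \land p3 \land p1) \lor (\lnot p3 \land p1 \land \lnot p2) \lor (\lnot p3 \land p1 \land p1) \lor (\lnot p3 \land p3 \land \lnot p2) \lor (\lnot p3 \land p3 \land p1)   (distribute \land over \lor)
= (p2 \land p1) \lor (\lnot p3 \land p1)   (simplify)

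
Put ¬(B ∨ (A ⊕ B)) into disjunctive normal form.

¬B ∧ ¬A

¬(B ∨ (A ⊕ B))
≡ ¬(B ∨ (A ∧ ¬B) ∨ (¬A ∧ B))
≡ ¬B ∧ ¬(A ∧ ¬B) ∧ ¬(¬A ∧ B)
≡ ¬B ∧ (¬A ∨ ¬¬B) ∧ ¬(¬A ∧ B)
≡ ¬B ∧ (¬A ∨ B) ∧ ¬(¬A ∧ B)
≡ ¬B ∧ (¬A ∨ B) ∧ (¬¬A ∨ ¬B)
≡ ¬B ∧ (¬A ∨ B) ∧ (A ∨ ¬B)
≡ (¬B ∧ ¬A ∧ A) ∨ (¬B ∧ ¬A ∧ ¬B) ∨ (¬B ∧ B ∧ A) ∨ (¬B ∧ B ∧ ¬B)
≡ ¬B ∧ ¬A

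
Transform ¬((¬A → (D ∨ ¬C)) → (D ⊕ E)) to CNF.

(A ∨ D ∨ ¬C) ∧ (¬D ∨ E) ∧ (¬E ∨ D)

¬((¬A → (D ∨ ¬C)) → (D ⊕ E))
≡ ¬(¬(¬A → (D ∨ ¬C)) ∨ (D ⊕ E))   — eliminate →
≡ ¬(¬(¬¬A ∨ D ∨ ¬C) ∨ (D ⊕ E))   — eliminate →
≡ ¬(¬(¬¬A ∨ D ∨ ¬C) ∨ ((D ∨ E) ∧ ¬(D ∧ E)))   — expand ⊕
≡ ¬¬(¬¬A ∨ D ∨ ¬C) ∧ ¬((D ∨ E) ∧ ¬(D ∧ E))   — De Morgan
≡ (¬¬A ∨ D ∨ ¬C) ∧ ¬((D ∨ E) ∧ ¬(D ∧ E))   — double negation
≡ (A ∨ D ∨ ¬C) ∧ ¬((D ∨ E) ∧ ¬(D ∧ E))   — double negation
≡ (A ∨ D ∨ ¬C) ∧ (¬(D ∨ E) ∨ ¬¬(D ∧ E))   — De Morgan
≡ (A ∨ D ∨ ¬C) ∧ ((¬D ∧ ¬E) ∨ ¬¬(D ∧ E))   — De Morgan
≡ (A ∨ D ∨ ¬C) ∧ ((¬D ∧ ¬E) ∨ (D ∧ E))   — double negation
≡ (A ∨ D ∨ ¬C) ∧ (¬D ∨ D) ∧ (¬D ∨ E) ∧ (¬E ∨ D) ∧ (¬E ∨ E)   — distribute ∨ over ∧
≡ (A ∨ D ∨ ¬C) ∧ (¬D ∨ E) ∧ (¬E ∨ D)   — simplify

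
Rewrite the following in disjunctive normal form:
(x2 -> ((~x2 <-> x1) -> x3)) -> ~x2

(x2 & ~x1 & ~x3) | ~x2

(x2 -> ((~x2 <-> x1) -> x3)) -> ~x2
⇔ ~(x2 -> ((~x2 <-> x1) -> x3)) | ~x2   — eliminate ->
⇔ ~(~x2 | ((~x2 <-> x1) -> x3)) | ~x2   — eliminate ->
⇔ ~(~x2 | ~(~x2 <-> x1) | x3) | ~x2   — eliminate ->
⇔ ~(~x2 | ~((~x2 -> x1) & (x1 -> ~x2)) | x3) | ~x2   — eliminate <->
⇔ ~(~x2 | ~((~~x2 | x1) & (x1 -> ~x2)) | x3) | ~x2   — eliminate ->
⇔ ~(~x2 | ~((~~x2 | x1) & (~x1 | ~x2)) | x3) | ~x2   — eliminate ->
⇔ (~~x2 & ~~((~~x2 | x1) & (~x1 | ~x2)) & ~x3) | ~x2   — De Morgan
⇔ (x2 & ~~((~~x2 | x1) & (~x1 | ~x2)) & ~x3) | ~x2   — double negation
⇔ (x2 & (~~x2 | x1) & (~x1 | ~x2) & ~x3) | ~x2   — double negation
⇔ (x2 & (x2 | x1) & (~x1 | ~x2) & ~x3) | ~x2   — double negation
⇔ (x2 & x2 & ~x1 & ~x3) | (x2 & x2 & ~x2 & ~x3) | (x2 & x1 & ~x1 & ~x3) | (x2 & x1 & ~x2 & ~x3) | ~x2   — distribute & over |
⇔ (x2 & ~x1 & ~x3) | ~x2   — simplify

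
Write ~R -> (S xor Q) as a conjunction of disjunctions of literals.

(R | S | Q) & (R | ~S | ~Q)

~R -> (S xor Q)
≡ ~~R | (S xor Q)   — eliminate ->
≡ ~~R | ((S | Q) & ~(S & Q))   — expand xor
≡ R | ((S | Q) & ~(S & Q))   — double negation
≡ R | ((S | Q) & (~S | ~Q))   — De Morgan
≡ (R | S | Q) & (R | ~S | ~Q)   — distribute | over &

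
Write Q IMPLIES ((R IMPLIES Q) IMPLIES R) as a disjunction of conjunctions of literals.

NOT Q OR R

Q IMPLIES ((R IMPLIES Q) IMPLIES R)
⇔ NOT Q OR ((R IMPLIES Q) IMPLIES R)   (eliminate IMPLIES)
⇔ NOT Q OR NOT (R IMPLIES Q) OR R   (eliminate IMPLIES)
⇔ NOT Q OR NOT (NOT R OR Q) OR R   (eliminate IMPLIES)
⇔ NOT Q OR (NOT NOT R AND NOT Q) OR R   (De Morgan)
⇔ NOT Q OR (R AND NOT Q) OR R   (double negation)
⇔ NOT Q OR R   (simplify)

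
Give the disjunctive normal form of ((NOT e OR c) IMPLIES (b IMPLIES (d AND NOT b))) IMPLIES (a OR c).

(NOT e AND b) OR a OR c

((NOT e OR c) IMPLIES (b IMPLIES (d AND NOT b))) IMPLIES (a OR c)
= NOT ((NOT e OR c) IMPLIES (b IMPLIES (d AND NOT b))) OR a OR c   (eliminate IMPLIES)
= NOT (NOT (NOT e OR c) OR (b IMPLIES (d AND NOT b))) OR a OR c   (eliminate IMPLIES)
= NOT (NOT (NOT e OR c) OR NOT b OR (d AND NOT b)) OR a OR c   (eliminate IMPLIES)
= (NOT NOT (NOT e OR c) AND NOT NOT b AND NOT (d AND NOT b)) OR a OR c   (De Morgan)
= ((NOT e OR c) AND NOT NOT b AND NOT (d AND NOT b)) OR a OR c   (double negation)
= ((NOT e OR c) AND b AND NOT (d AND NOT b)) OR a OR c   (double negation)
= ((NOT e OR c) AND b AND (NOT d OR NOT NOT b)) OR a OR c   (De Morgan)
= ((NOT e OR c) AND b AND (NOT d OR b)) OR a OR c   (double negation)
= (NOT e AND b AND NOT d) OR (NOT e AND b AND b) OR (c AND b AND NOT d) OR (c AND b AND b) OR a OR c   (distribute AND over OR)
= (NOT e AND b) OR a OR c   (simplify)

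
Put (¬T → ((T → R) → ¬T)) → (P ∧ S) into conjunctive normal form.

(¬T → ((T → R) → ¬T)) → (P ∧ S)
⇔ ¬(¬T → ((T → R) → ¬T)) ∨ (P ∧ S)
⇔ ¬(¬¬T ∨ ((T → R) → ¬T)) ∨ (P ∧ S)
⇔ ¬(¬¬T ∨ ¬(T → R) ∨ ¬T) ∨ (P ∧ S)
⇔ ¬(¬¬T ∨ ¬(¬T ∨ R) ∨ ¬T) ∨ (P ∧ S)
⇔ (¬¬¬T ∧ ¬¬(¬T ∨ R) ∧ ¬¬T) ∨ (P ∧ S)
⇔ (¬T ∧ ¬¬(¬T ∨ R) ∧ ¬¬T) ∨ (P ∧ S)
⇔ (¬T ∧ (¬T ∨ R) ∧ ¬¬T) ∨ (P ∧ S)
⇔ (¬T ∧ (¬T ∨ R) ∧ T) ∨ (P ∧ S)
⇔ (¬T ∨ P) ∧ (¬T ∨ S) ∧ (¬T ∨ R ∨ P) ∧ (¬T ∨ R ∨ S) ∧ (T ∨ P) ∧ (T ∨ S)
⇔ (¬T ∨ P) ∧ (¬T ∨ S) ∧ (T ∨ P) ∧ (T ∨ S)

(¬T ∨ P) ∧ (¬T ∨ S) ∧ (T ∨ P) ∧ (T ∨ S)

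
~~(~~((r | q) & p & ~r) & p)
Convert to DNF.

~~(~~((r | q) & p & ~r) & p)
≡ ~~((r | q) & p & ~r) & p   [double negation]
≡ (r | q) & p & ~r & p   [double negation]
≡ (r & p & ~r & p) | (q & p & ~r & p)   [distribute & over |]
≡ q & p & ~r   [simplify]

q & p & ~r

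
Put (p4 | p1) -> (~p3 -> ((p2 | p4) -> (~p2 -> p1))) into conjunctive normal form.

(p4 | p1) -> (~p3 -> ((p2 | p4) -> (~p2 -> p1)))
≡ ~(p4 | p1) | (~p3 -> ((p2 | p4) -> (~p2 -> p1)))   [eliminate ->]
≡ ~(p4 | p1) | ~~p3 | ((p2 | p4) -> (~p2 -> p1))   [eliminate ->]
≡ ~(p4 | p1) | ~~p3 | ~(p2 | p4) | (~p2 -> p1)   [eliminate ->]
≡ ~(p4 | p1) | ~~p3 | ~(p2 | p4) | ~~p2 | p1   [eliminate ->]
≡ (~p4 & ~p1) | ~~p3 | ~(p2 | p4) | ~~p2 | p1   [De Morgan]
≡ (~p4 & ~p1) | p3 | ~(p2 | p4) | ~~p2 | p1   [double negation]
≡ (~p4 & ~p1) | p3 | (~p2 & ~p4) | ~~p2 | p1   [De Morgan]
≡ (~p4 & ~p1) | p3 | (~p2 & ~p4) | p2 | p1   [double negation]
≡ (~p4 | p3 | ~p2 | p2 | p1) & (~p4 | p3 | ~p4 | p2 | p1) & (~p1 | p3 | ~p2 | p2 | p1) & (~p1 | p3 | ~p4 | p2 | p1)   [distribute | over &]
≡ ~p4 | p3 | p2 | p1   [simplify]

~p4 | p3 | p2 | p1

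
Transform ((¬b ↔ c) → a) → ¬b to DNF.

((¬b ↔ c) → a) → ¬b
≡ ¬((¬b ↔ c) → a) ∨ ¬b   [eliminate →]
≡ ¬(¬(¬b ↔ c) ∨ a) ∨ ¬b   [eliminate →]
≡ ¬(¬((¬b → c) ∧ (c → ¬b)) ∨ a) ∨ ¬b   [eliminate ↔]
≡ ¬(¬((¬¬b ∨ c) ∧ (c → ¬b)) ∨ a) ∨ ¬b   [eliminate →]
≡ ¬(¬((¬¬b ∨ c) ∧ (¬c ∨ ¬b)) ∨ a) ∨ ¬b   [eliminate →]
≡ (¬¬((¬¬b ∨ c) ∧ (¬c ∨ ¬b)) ∧ ¬a) ∨ ¬b   [De Morgan]
≡ ((¬¬b ∨ c) ∧ (¬c ∨ ¬b) ∧ ¬a) ∨ ¬b   [double negation]
≡ ((b ∨ c) ∧ (¬c ∨ ¬b) ∧ ¬a) ∨ ¬b   [double negation]
≡ (b ∧ ¬c ∧ ¬a) ∨ (b ∧ ¬b ∧ ¬a) ∨ (c ∧ ¬c ∧ ¬a) ∨ (c ∧ ¬b ∧ ¬a) ∨ ¬b   [distribute ∧ over ∨]
≡ (b ∧ ¬c ∧ ¬a) ∨ ¬b   [simplify]

(b ∧ ¬c ∧ ¬a) ∨ ¬b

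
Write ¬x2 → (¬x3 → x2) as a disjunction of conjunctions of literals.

¬x2 → (¬x3 → x2)
≡ ¬¬x2 ∨ (¬x3 → x2)   [eliminate →]
≡ ¬¬x2 ∨ ¬¬x3 ∨ x2   [eliminate →]
≡ x2 ∨ ¬¬x3 ∨ x2   [double negation]
≡ x2 ∨ x3 ∨ x2   [double negation]
≡ x2 ∨ x3   [simplify]

x2 ∨ x3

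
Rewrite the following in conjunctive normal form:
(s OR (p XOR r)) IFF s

(s OR (p XOR r)) IFF s
≡ ((s OR (p XOR r)) IMPLIES s) AND (s IMPLIES (s OR (p XOR r)))
≡ (NOT (s OR (p XOR r)) OR s) AND (s IMPLIES (s OR (p XOR r)))
≡ (NOT (s OR ((p OR r) AND NOT (p AND r))) OR s) AND (s IMPLIES (s OR (p XOR r)))
≡ (NOT (s OR ((p OR r) AND NOT (p AND r))) OR s) AND (NOT s OR s OR (p XOR r))
≡ (NOT (s OR ((p OR r) AND NOT (p AND r))) OR s) AND (NOT s OR s OR ((p OR r) AND NOT (p AND r)))
≡ ((NOT s AND NOT ((p OR r) AND NOT (p AND r))) OR s) AND (NOT s OR s OR ((p OR r) AND NOT (p AND r)))
≡ ((NOT s AND (NOT (p OR r) OR NOT NOT (p AND r))) OR s) AND (NOT s OR s OR ((p OR r) AND NOT (p AND r)))
≡ ((NOT s AND ((NOT p AND NOT r) OR NOT NOT (p AND r))) OR s) AND (NOT s OR s OR ((p OR r) AND NOT (p AND r)))
≡ ((NOT s AND ((NOT p AND NOT r) OR (p AND r))) OR s) AND (NOT s OR s OR ((p OR r) AND NOT (p AND r)))
≡ ((NOT s AND ((NOT p AND NOT r) OR (p AND r))) OR s) AND (NOT s OR s OR ((p OR r) AND (NOT p OR NOT r)))
≡ (NOT s OR s) AND (NOT p OR p OR s) AND (NOT p OR r OR s) AND (NOT r OR p OR s) AND (NOT r OR r OR s) AND (NOT s OR s OR p OR r) AND (NOT s OR s OR NOT p OR NOT r)
≡ (NOT p OR r OR s) AND (NOT r OR p OR s)

(NOT p OR r OR s) AND (NOT r OR p OR s)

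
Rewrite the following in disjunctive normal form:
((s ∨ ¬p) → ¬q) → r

(s ∧ q) ∨ (¬p ∧ q) ∨ r

((s ∨ ¬p) → ¬q) → r
⇔ ¬((s ∨ ¬p) → ¬q) ∨ r   (eliminate →)
⇔ ¬(¬(s ∨ ¬p) ∨ ¬q) ∨ r   (eliminate →)
⇔ (¬¬(s ∨ ¬p) ∧ ¬¬q) ∨ r   (De Morgan)
⇔ ((s ∨ ¬p) ∧ ¬¬q) ∨ r   (double negation)
⇔ ((s ∨ ¬p) ∧ q) ∨ r   (double negation)
⇔ (s ∧ q) ∨ (¬p ∧ q) ∨ r   (distribute ∧ over ∨)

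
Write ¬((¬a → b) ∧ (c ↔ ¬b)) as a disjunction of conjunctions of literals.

¬((¬a → b) ∧ (c ↔ ¬b))
= ¬((¬¬a ∨ b) ∧ (c ↔ ¬b))   (eliminate →)
= ¬((¬¬a ∨ b) ∧ (c → ¬b) ∧ (¬b → c))   (eliminate ↔)
= ¬((¬¬a ∨ b) ∧ (¬c ∨ ¬b) ∧ (¬b → c))   (eliminate →)
= ¬((¬¬a ∨ b) ∧ (¬c ∨ ¬b) ∧ (¬¬b ∨ c))   (eliminate →)
= ¬(¬¬a ∨ b) ∨ ¬(¬c ∨ ¬b) ∨ ¬(¬¬b ∨ c)   (De Morgan)
= (¬¬¬a ∧ ¬b) ∨ ¬(¬c ∨ ¬b) ∨ ¬(¬¬b ∨ c)   (De Morgan)
= (¬a ∧ ¬b) ∨ ¬(¬c ∨ ¬b) ∨ ¬(¬¬b ∨ c)   (double negation)
= (¬a ∧ ¬b) ∨ (¬¬c ∧ ¬¬b) ∨ ¬(¬¬b ∨ c)   (De Morgan)
= (¬a ∧ ¬b) ∨ (c ∧ ¬¬b) ∨ ¬(¬¬b ∨ c)   (double negation)
= (¬a ∧ ¬b) ∨ (c ∧ b) ∨ ¬(¬¬b ∨ c)   (double negation)
= (¬a ∧ ¬b) ∨ (c ∧ b) ∨ (¬¬¬b ∧ ¬c)   (De Morgan)
= (¬a ∧ ¬b) ∨ (c ∧ b) ∨ (¬b ∧ ¬c)   (double negation)

(¬a ∧ ¬b) ∨ (c ∧ b) ∨ (¬b ∧ ¬c)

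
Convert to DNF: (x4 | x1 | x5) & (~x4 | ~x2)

(x4 & ~x2) | (x1 & ~x4) | (x1 & ~x2) | (x5 & ~x4) | (x5 & ~x2)

(x4 | x1 | x5) & (~x4 | ~x2)
= (x4 & ~x4) | (x4 & ~x2) | (x1 & ~x4) | (x1 & ~x2) | (x5 & ~x4) | (x5 & ~x2)   — distribute & over |
= (x4 & ~x2) | (x1 & ~x4) | (x1 & ~x2) | (x5 & ~x4) | (x5 & ~x2)   — simplify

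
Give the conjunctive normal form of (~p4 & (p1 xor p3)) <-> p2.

(p4 | ~p1 | p3 | p2) & (p4 | ~p3 | p1 | p2) & (~p2 | ~p4) & (~p2 | p1 | p3) & (~p2 | ~p1 | ~p3)

(~p4 & (p1 xor p3)) <-> p2
≡ ((~p4 & (p1 xor p3)) -> p2) & (p2 -> (~p4 & (p1 xor p3)))   (eliminate <->)
≡ (~(~p4 & (p1 xor p3)) | p2) & (p2 -> (~p4 & (p1 xor p3)))   (eliminate ->)
≡ (~(~p4 & (p1 | p3) & ~(p1 & p3)) | p2) & (p2 -> (~p4 & (p1 xor p3)))   (expand xor)
≡ (~(~p4 & (p1 | p3) & ~(p1 & p3)) | p2) & (~p2 | (~p4 & (p1 xor p3)))   (eliminate ->)
≡ (~(~p4 & (p1 | p3) & ~(p1 & p3)) | p2) & (~p2 | (~p4 & (p1 | p3) & ~(p1 & p3)))   (expand xor)
≡ (~~p4 | ~(p1 | p3) | ~~(p1 & p3) | p2) & (~p2 | (~p4 & (p1 | p3) & ~(p1 & p3)))   (De Morgan)
≡ (p4 | ~(p1 | p3) | ~~(p1 & p3) | p2) & (~p2 | (~p4 & (p1 | p3) & ~(p1 & p3)))   (double negation)
≡ (p4 | (~p1 & ~p3) | ~~(p1 & p3) | p2) & (~p2 | (~p4 & (p1 | p3) & ~(p1 & p3)))   (De Morgan)
≡ (p4 | (~p1 & ~p3) | (p1 & p3) | p2) & (~p2 | (~p4 & (p1 | p3) & ~(p1 & p3)))   (double negation)
≡ (p4 | (~p1 & ~p3) | (p1 & p3) | p2) & (~p2 | (~p4 & (p1 | p3) & (~p1 | ~p3)))   (De Morgan)
≡ (p4 | ~p1 | p1 | p2) & (p4 | ~p1 | p3 | p2) & (p4 | ~p3 | p1 | p2) & (p4 | ~p3 | p3 | p2) & (~p2 | ~p4) & (~p2 | p1 | p3) & (~p2 | ~p1 | ~p3)   (distribute | over &)
≡ (p4 | ~p1 | p3 | p2) & (p4 | ~p3 | p1 | p2) & (~p2 | ~p4) & (~p2 | p1 | p3) & (~p2 | ~p1 | ~p3)   (simplify)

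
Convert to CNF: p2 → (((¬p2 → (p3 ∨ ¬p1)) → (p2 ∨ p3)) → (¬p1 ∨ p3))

p2 → (((¬p2 → (p3 ∨ ¬p1)) → (p2 ∨ p3)) → (¬p1 ∨ p3))
≡ ¬p2 ∨ (((¬p2 → (p3 ∨ ¬p1)) → (p2 ∨ p3)) → (¬p1 ∨ p3))   [eliminate →]
≡ ¬p2 ∨ ¬((¬p2 → (p3 ∨ ¬p1)) → (p2 ∨ p3)) ∨ ¬p1 ∨ p3   [eliminate →]
≡ ¬p2 ∨ ¬(¬(¬p2 → (p3 ∨ ¬p1)) ∨ p2 ∨ p3) ∨ ¬p1 ∨ p3   [eliminate →]
≡ ¬p2 ∨ ¬(¬(¬¬p2 ∨ p3 ∨ ¬p1) ∨ p2 ∨ p3) ∨ ¬p1 ∨ p3   [eliminate →]
≡ ¬p2 ∨ (¬¬(¬¬p2 ∨ p3 ∨ ¬p1) ∧ ¬p2 ∧ ¬p3) ∨ ¬p1 ∨ p3   [De Morgan]
≡ ¬p2 ∨ ((¬¬p2 ∨ p3 ∨ ¬p1) ∧ ¬p2 ∧ ¬p3) ∨ ¬p1 ∨ p3   [double negation]
≡ ¬p2 ∨ ((p2 ∨ p3 ∨ ¬p1) ∧ ¬p2 ∧ ¬p3) ∨ ¬p1 ∨ p3   [double negation]
≡ (¬p2 ∨ p2 ∨ p3 ∨ ¬p1 ∨ ¬p1 ∨ p3) ∧ (¬p2 ∨ ¬p2 ∨ ¬p1 ∨ p3) ∧ (¬p2 ∨ ¬p3 ∨ ¬p1 ∨ p3)   [distribute ∨ over ∧]
≡ ¬p2 ∨ ¬p1 ∨ p3   [simplify]

¬p2 ∨ ¬p1 ∨ p3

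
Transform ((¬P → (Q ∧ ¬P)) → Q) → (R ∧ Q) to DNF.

((¬P → (Q ∧ ¬P)) → Q) → (R ∧ Q)
⇔ ¬((¬P → (Q ∧ ¬P)) → Q) ∨ (R ∧ Q)   [eliminate →]
⇔ ¬(¬(¬P → (Q ∧ ¬P)) ∨ Q) ∨ (R ∧ Q)   [eliminate →]
⇔ ¬(¬(¬¬P ∨ (Q ∧ ¬P)) ∨ Q) ∨ (R ∧ Q)   [eliminate →]
⇔ (¬¬(¬¬P ∨ (Q ∧ ¬P)) ∧ ¬Q) ∨ (R ∧ Q)   [De Morgan]
⇔ ((¬¬P ∨ (Q ∧ ¬P)) ∧ ¬Q) ∨ (R ∧ Q)   [double negation]
⇔ ((P ∨ (Q ∧ ¬P)) ∧ ¬Q) ∨ (R ∧ Q)   [double negation]
⇔ (P ∧ ¬Q) ∨ (Q ∧ ¬P ∧ ¬Q) ∨ (R ∧ Q)   [distribute ∧ over ∨]
⇔ (P ∧ ¬Q) ∨ (R ∧ Q)   [simplify]

(P ∧ ¬Q) ∨ (R ∧ Q)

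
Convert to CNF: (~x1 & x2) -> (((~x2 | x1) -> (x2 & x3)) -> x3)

(~x1 & x2) -> (((~x2 | x1) -> (x2 & x3)) -> x3)
⇔ ~(~x1 & x2) | (((~x2 | x1) -> (x2 & x3)) -> x3)   [eliminate ->]
⇔ ~(~x1 & x2) | ~((~x2 | x1) -> (x2 & x3)) | x3   [eliminate ->]
⇔ ~(~x1 & x2) | ~(~(~x2 | x1) | (x2 & x3)) | x3   [eliminate ->]
⇔ ~~x1 | ~x2 | ~(~(~x2 | x1) | (x2 & x3)) | x3   [De Morgan]
⇔ x1 | ~x2 | ~(~(~x2 | x1) | (x2 & x3)) | x3   [double negation]
⇔ x1 | ~x2 | (~~(~x2 | x1) & ~(x2 & x3)) | x3   [De Morgan]
⇔ x1 | ~x2 | ((~x2 | x1) & ~(x2 & x3)) | x3   [double negation]
⇔ x1 | ~x2 | ((~x2 | x1) & (~x2 | ~x3)) | x3   [De Morgan]
⇔ (x1 | ~x2 | ~x2 | x1 | x3) & (x1 | ~x2 | ~x2 | ~x3 | x3)   [distribute | over &]
⇔ x1 | ~x2 | x3   [simplify]

x1 | ~x2 | x3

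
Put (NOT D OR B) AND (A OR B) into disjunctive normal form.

(NOT D OR B) AND (A OR B)
≡ (NOT D AND A) OR (NOT D AND B) OR (B AND A) OR (B AND B)   [distribute AND over OR]
≡ (NOT D AND A) OR B   [simplify]

(NOT D AND A) OR B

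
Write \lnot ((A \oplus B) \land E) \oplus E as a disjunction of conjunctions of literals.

\lnot E \lor (A \land \lnot B \land E) \lor (\lnot A \land B \land E)

\lnot ((A \oplus B) \land E) \oplus E
≡ (\lnot ((A \oplus B) \land E) \land \lnot E) \lor (\lnot \lnot ((A \oplus B) \land E) \land E)   — expand \oplus
≡ (\lnot (((A \land \lnot B) \lor (\lnot A \land B)) \land E) \land \lnot E) \lor (\lnot \lnot ((A \oplus B) \land E) \land E)   — expand \oplus
≡ (\lnot (((A \land \lnot B) \lor (\lnot A \land B)) \land E) \land \lnot E) \lor (\lnot \lnot (((A \land \lnot B) \lor (\lnot A \land B)) \land E) \land E)   — expand \oplus
≡ ((\lnot ((A \land \lnot B) \lor (\lnot A \land B)) \lor \lnot E) \land \lnot E) \lor (\lnot \lnot (((A \land \lnot B) \lor (\lnot A \land B)) \land E) \land E)   — De Morgan
≡ (((\lnot (A \land \lnot B) \land \lnot (\lnot A \land B)) \lor \lnot E) \land \lnot E) \lor (\lnot \lnot (((A \land \lnot B) \lor (\lnot A \land B)) \land E) \land E)   — De Morgan
≡ ((((\lnot A \lor \lnot \lnot B) \land \lnot (\lnot A \land B)) \lor \lnot E) \land \lnot E) \lor (\lnot \lnot (((A \land \lnot B) \lor (\lnot A \land B)) \land E) \land E)   — De Morgan
≡ ((((\lnot A \lor B) \land \lnot (\lnot A \land B)) \lor \lnot E) \land \lnot E) \lor (\lnot \lnot (((A \land \lnot B) \lor (\lnot A \land B)) \land E) \land E)   — double negation
≡ ((((\lnot A \lor B) \land (\lnot \lnot A \lor \lnot B)) \lor \lnot E) \land \lnot E) \lor (\lnot \lnot (((A \land \lnot B) \lor (\lnot A \land B)) \land E) \land E)   — De Morgan
≡ ((((\lnot A \lor B) \land (A \lor \lnot B)) \lor \lnot E) \land \lnot E) \lor (\lnot \lnot (((A \land \lnot B) \lor (\lnot A \land B)) \land E) \land E)   — double negation
≡ ((((\lnot A \lor B) \land (A \lor \lnot B)) \lor \lnot E) \land \lnot E) \lor (((A \land \lnot B) \lor (\lnot A \land B)) \land E \land E)   — double negation
≡ (\lnot A \land A \land \lnot E) \lor (\lnot A \land \lnot B \land \lnot E) \lor (B \land A \land \lnot E) \lor (B \land \lnot B \land \lnot E) \lor (\lnot E \land \lnot E) \lor (A \land \lnot B \land E \land E) \lor (\lnot A \land B \land E \land E)   — distribute \land over \lor
≡ \lnot E \lor (A \land \lnot B \land E) \lor (\lnot A \land B \land E)   — simplify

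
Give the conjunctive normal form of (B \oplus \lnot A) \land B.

(B \oplus \lnot A) \land B
≡ (B \lor \lnot A) \land \lnot (B \land \lnot A) \land B
≡ (B \lor \lnot A) \land (\lnot B \lor \lnot \lnot A) \land B
≡ (B \lor \lnot A) \land (\lnot B \lor A) \land B
≡ (\lnot B \lor A) \land B

(\lnot B \lor A) \land B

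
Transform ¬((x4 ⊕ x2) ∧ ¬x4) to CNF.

¬((x4 ⊕ x2) ∧ ¬x4)
≡ ¬((x4 ∨ x2) ∧ ¬(x4 ∧ x2) ∧ ¬x4)   [expand ⊕]
≡ ¬(x4 ∨ x2) ∨ ¬¬(x4 ∧ x2) ∨ ¬¬x4   [De Morgan]
≡ (¬x4 ∧ ¬x2) ∨ ¬¬(x4 ∧ x2) ∨ ¬¬x4   [De Morgan]
≡ (¬x4 ∧ ¬x2) ∨ (x4 ∧ x2) ∨ ¬¬x4   [double negation]
≡ (¬x4 ∧ ¬x2) ∨ (x4 ∧ x2) ∨ x4   [double negation]
≡ (¬x4 ∨ x4 ∨ x4) ∧ (¬x4 ∨ x2 ∨ x4) ∧ (¬x2 ∨ x4 ∨ x4) ∧ (¬x2 ∨ x2 ∨ x4)   [distribute ∨ over ∧]
≡ ¬x2 ∨ x4   [simplify]

¬x2 ∨ x4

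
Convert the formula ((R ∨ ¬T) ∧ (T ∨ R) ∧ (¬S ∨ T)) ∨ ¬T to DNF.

((R ∨ ¬T) ∧ (T ∨ R) ∧ (¬S ∨ T)) ∨ ¬T
⇔ (R ∧ T ∧ ¬S) ∨ (R ∧ T ∧ T) ∨ (R ∧ R ∧ ¬S) ∨ (R ∧ R ∧ T) ∨ (¬T ∧ T ∧ ¬S) ∨ (¬T ∧ T ∧ T) ∨ (¬T ∧ R ∧ ¬S) ∨ (¬T ∧ R ∧ T) ∨ ¬T
⇔ (R ∧ T) ∨ (R ∧ ¬S) ∨ ¬T

(R ∧ T) ∨ (R ∧ ¬S) ∨ ¬T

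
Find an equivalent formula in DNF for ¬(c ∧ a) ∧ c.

¬a ∧ c

¬(c ∧ a) ∧ c
⇔ (¬c ∨ ¬a) ∧ c   [De Morgan]
⇔ (¬c ∧ c) ∨ (¬a ∧ c)   [distribute ∧ over ∨]
⇔ ¬a ∧ c   [simplify]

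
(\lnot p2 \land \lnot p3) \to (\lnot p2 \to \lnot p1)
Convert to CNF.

(\lnot p2 \land \lnot p3) \to (\lnot p2 \to \lnot p1)
= \lnot (\lnot p2 \land \lnot p3) \lor (\lnot p2 \to \lnot p1)   — eliminate \to
= \lnot (\lnot p2 \land \lnot p3) \lor \lnot \lnot p2 \lor \lnot p1   — eliminate \to
= \lnot \lnot p2 \lor \lnot \lnot p3 \lor \lnot \lnot p2 \lor \lnot p1   — De Morgan
= p2 \lor \lnot \lnot p3 \lor \lnot \lnot p2 \lor \lnot p1   — double negation
= p2 \lor p3 \lor \lnot \lnot p2 \lor \lnot p1   — double negation
= p2 \lor p3 \lor p2 \lor \lnot p1   — double negation
= p2 \lor p3 \lor \lnot p1   — simplify

p2 \lor p3 \lor \lnot p1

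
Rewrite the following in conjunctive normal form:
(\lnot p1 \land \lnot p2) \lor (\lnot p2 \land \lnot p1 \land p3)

\lnot p1 \land \lnot p2

(\lnot p1 \land \lnot p2) \lor (\lnot p2 \land \lnot p1 \land p3)
≡ (\lnot p1 \lor \lnot p2) \land (\lnot p1 \lor \lnot p1) \land (\lnot p1 \lor p3) \land (\lnot p2 \lor \lnot p2) \land (\lnot p2 \lor \lnot p1) \land (\lnot p2 \lor p3)   [distribute \lor over \land]
≡ \lnot p1 \land \lnot p2   [simplify]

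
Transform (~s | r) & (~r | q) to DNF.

(~s & ~r) | (~s & q) | (r & q)

(~s | r) & (~r | q)
≡ (~s & ~r) | (~s & q) | (r & ~r) | (r & q)   — distribute & over |
≡ (~s & ~r) | (~s & q) | (r & q)   — simplify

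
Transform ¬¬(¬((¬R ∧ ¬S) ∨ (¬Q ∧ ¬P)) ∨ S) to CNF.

¬¬(¬((¬R ∧ ¬S) ∨ (¬Q ∧ ¬P)) ∨ S)
≡ ¬((¬R ∧ ¬S) ∨ (¬Q ∧ ¬P)) ∨ S
≡ (¬(¬R ∧ ¬S) ∧ ¬(¬Q ∧ ¬P)) ∨ S
≡ ((¬¬R ∨ ¬¬S) ∧ ¬(¬Q ∧ ¬P)) ∨ S
≡ ((R ∨ ¬¬S) ∧ ¬(¬Q ∧ ¬P)) ∨ S
≡ ((R ∨ S) ∧ ¬(¬Q ∧ ¬P)) ∨ S
≡ ((R ∨ S) ∧ (¬¬Q ∨ ¬¬P)) ∨ S
≡ ((R ∨ S) ∧ (Q ∨ ¬¬P)) ∨ S
≡ ((R ∨ S) ∧ (Q ∨ P)) ∨ S
≡ (R ∨ S ∨ S) ∧ (Q ∨ P ∨ S)
≡ (R ∨ S) ∧ (Q ∨ P ∨ S)

(R ∨ S) ∧ (Q ∨ P ∨ S)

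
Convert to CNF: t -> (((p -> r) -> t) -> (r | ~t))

~t | r

t -> (((p -> r) -> t) -> (r | ~t))
≡ ~t | (((p -> r) -> t) -> (r | ~t))   [eliminate ->]
≡ ~t | ~((p -> r) -> t) | r | ~t   [eliminate ->]
≡ ~t | ~(~(p -> r) | t) | r | ~t   [eliminate ->]
≡ ~t | ~(~(~p | r) | t) | r | ~t   [eliminate ->]
≡ ~t | (~~(~p | r) & ~t) | r | ~t   [De Morgan]
≡ ~t | ((~p | r) & ~t) | r | ~t   [double negation]
≡ (~t | ~p | r | r | ~t) & (~t | ~t | r | ~t)   [distribute | over &]
≡ ~t | r   [simplify]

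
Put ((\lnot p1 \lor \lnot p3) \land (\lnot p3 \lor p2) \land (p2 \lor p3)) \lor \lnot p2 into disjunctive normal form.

((\lnot p1 \lor \lnot p3) \land (\lnot p3 \lor p2) \land (p2 \lor p3)) \lor \lnot p2
= (\lnot p1 \land \lnot p3 \land p2) \lor (\lnot p1 \land \lnot p3 \land p3) \lor (\lnot p1 \land p2 \land p2) \lor (\lnot p1 \land p2 \land p3) \lor (\lnot p3 \land \lnot p3 \land p2) \lor (\lnot p3 \land \lnot p3 \land p3) \lor (\lnot p3 \land p2 \land p2) \lor (\lnot p3 \land p2 \land p3) \lor \lnot p2   — distribute \land over \lor
= (\lnot p1 \land p2) \lor (\lnot p3 \land p2) \lor \lnot p2   — simplify

(\lnot p1 \land p2) \lor (\lnot p3 \land p2) \lor \lnot p2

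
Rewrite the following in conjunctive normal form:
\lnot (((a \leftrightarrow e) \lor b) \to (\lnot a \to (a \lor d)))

(\lnot e \lor a \lor b) \land \lnot a \land \lnot d

\lnot (((a \leftrightarrow e) \lor b) \to (\lnot a \to (a \lor d)))
= \lnot (\lnot ((a \leftrightarrow e) \lor b) \lor (\lnot a \to (a \lor d)))   [eliminate \to]
= \lnot (\lnot (((a \to e) \land (e \to a)) \lor b) \lor (\lnot a \to (a \lor d)))   [eliminate \leftrightarrow]
= \lnot (\lnot (((\lnot a \lor e) \land (e \to a)) \lor b) \lor (\lnot a \to (a \lor d)))   [eliminate \to]
= \lnot (\lnot (((\lnot a \lor e) \land (\lnot e \lor a)) \lor b) \lor (\lnot a \to (a \lor d)))   [eliminate \to]
= \lnot (\lnot (((\lnot a \lor e) \land (\lnot e \lor a)) \lor b) \lor \lnot \lnot a \lor a \lor d)   [eliminate \to]
= \lnot \lnot (((\lnot a \lor e) \land (\lnot e \lor a)) \lor b) \land \lnot \lnot \lnot a \land \lnot a \land \lnot d   [De Morgan]
= (((\lnot a \lor e) \land (\lnot e \lor a)) \lor b) \land \lnot \lnot \lnot a \land \lnot a \land \lnot d   [double negation]
= (((\lnot a \lor e) \land (\lnot e \lor a)) \lor b) \land \lnot a \land \lnot a \land \lnot d   [double negation]
= (\lnot a \lor e \lor b) \land (\lnot e \lor a \lor b) \land \lnot a \land \lnot a \land \lnot d   [distribute \lor over \land]
= (\lnot e \lor a \lor b) \land \lnot a \land \lnot d   [simplify]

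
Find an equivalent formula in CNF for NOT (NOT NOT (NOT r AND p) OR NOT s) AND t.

NOT (NOT NOT (NOT r AND p) OR NOT s) AND t
⇔ NOT NOT NOT (NOT r AND p) AND NOT NOT s AND t   [De Morgan]
⇔ NOT (NOT r AND p) AND NOT NOT s AND t   [double negation]
⇔ (NOT NOT r OR NOT p) AND NOT NOT s AND t   [De Morgan]
⇔ (r OR NOT p) AND NOT NOT s AND t   [double negation]
⇔ (r OR NOT p) AND s AND t   [double negation]

(r OR NOT p) AND s AND t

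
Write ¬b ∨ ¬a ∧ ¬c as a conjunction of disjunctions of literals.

(¬b ∨ ¬a) ∧ (¬b ∨ ¬c)

¬b ∨ ¬a ∧ ¬c
≡ (¬b ∨ ¬a) ∧ (¬b ∨ ¬c)   [distribute ∨ over ∧]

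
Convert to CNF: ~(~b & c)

~(~b & c)
⇔ ~~b | ~c   — De Morgan
⇔ b | ~c   — double negation

b | ~c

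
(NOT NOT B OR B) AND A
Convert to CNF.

B AND A

(NOT NOT B OR B) AND A
⇔ (B OR B) AND A
⇔ B AND A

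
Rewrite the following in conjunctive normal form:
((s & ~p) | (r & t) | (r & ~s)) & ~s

((s & ~p) | (r & t) | (r & ~s)) & ~s
⇔ (s | r | r) & (s | r | ~s) & (s | t | r) & (s | t | ~s) & (~p | r | r) & (~p | r | ~s) & (~p | t | r) & (~p | t | ~s) & ~s   (distribute | over &)
⇔ (s | r) & (~p | r) & ~s   (simplify)

(s | r) & (~p | r) & ~s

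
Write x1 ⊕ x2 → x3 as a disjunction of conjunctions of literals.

¬x1 ∧ ¬x2 ∨ x2 ∧ x1 ∨ x3

x1 ⊕ x2 → x3
≡ ¬(x1 ⊕ x2) ∨ x3   (eliminate →)
≡ ¬(x1 ∧ ¬x2 ∨ ¬x1 ∧ x2) ∨ x3   (expand ⊕)
≡ ¬(x1 ∧ ¬x2) ∧ ¬(¬x1 ∧ x2) ∨ x3   (De Morgan)
≡ (¬x1 ∨ ¬¬x2) ∧ ¬(¬x1 ∧ x2) ∨ x3   (De Morgan)
≡ (¬x1 ∨ x2) ∧ ¬(¬x1 ∧ x2) ∨ x3   (double negation)
≡ (¬x1 ∨ x2) ∧ (¬¬x1 ∨ ¬x2) ∨ x3   (De Morgan)
≡ (¬x1 ∨ x2) ∧ (x1 ∨ ¬x2) ∨ x3   (double negation)
≡ ¬x1 ∧ x1 ∨ ¬x1 ∧ ¬x2 ∨ x2 ∧ x1 ∨ x2 ∧ ¬x2 ∨ x3   (distribute ∧ over ∨)
≡ ¬x1 ∧ ¬x2 ∨ x2 ∧ x1 ∨ x3   (simplify)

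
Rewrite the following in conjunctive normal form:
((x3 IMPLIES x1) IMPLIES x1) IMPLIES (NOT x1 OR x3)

NOT x1 OR x3

((x3 IMPLIES x1) IMPLIES x1) IMPLIES (NOT x1 OR x3)
⇔ NOT ((x3 IMPLIES x1) IMPLIES x1) OR NOT x1 OR x3   [eliminate IMPLIES]
⇔ NOT (NOT (x3 IMPLIES x1) OR x1) OR NOT x1 OR x3   [eliminate IMPLIES]
⇔ NOT (NOT (NOT x3 OR x1) OR x1) OR NOT x1 OR x3   [eliminate IMPLIES]
⇔ (NOT NOT (NOT x3 OR x1) AND NOT x1) OR NOT x1 OR x3   [De Morgan]
⇔ ((NOT x3 OR x1) AND NOT x1) OR NOT x1 OR x3   [double negation]
⇔ (NOT x3 OR x1 OR NOT x1 OR x3) AND (NOT x1 OR NOT x1 OR x3)   [distribute OR over AND]
⇔ NOT x1 OR x3   [simplify]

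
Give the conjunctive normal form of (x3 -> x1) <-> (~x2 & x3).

(x3 -> x1) <-> (~x2 & x3)
⇔ ((x3 -> x1) -> (~x2 & x3)) & ((~x2 & x3) -> (x3 -> x1))   [eliminate <->]
⇔ (~(x3 -> x1) | (~x2 & x3)) & ((~x2 & x3) -> (x3 -> x1))   [eliminate ->]
⇔ (~(~x3 | x1) | (~x2 & x3)) & ((~x2 & x3) -> (x3 -> x1))   [eliminate ->]
⇔ (~(~x3 | x1) | (~x2 & x3)) & (~(~x2 & x3) | (x3 -> x1))   [eliminate ->]
⇔ (~(~x3 | x1) | (~x2 & x3)) & (~(~x2 & x3) | ~x3 | x1)   [eliminate ->]
⇔ ((~~x3 & ~x1) | (~x2 & x3)) & (~(~x2 & x3) | ~x3 | x1)   [De Morgan]
⇔ ((x3 & ~x1) | (~x2 & x3)) & (~(~x2 & x3) | ~x3 | x1)   [double negation]
⇔ ((x3 & ~x1) | (~x2 & x3)) & (~~x2 | ~x3 | ~x3 | x1)   [De Morgan]
⇔ ((x3 & ~x1) | (~x2 & x3)) & (x2 | ~x3 | ~x3 | x1)   [double negation]
⇔ (x3 | ~x2) & (x3 | x3) & (~x1 | ~x2) & (~x1 | x3) & (x2 | ~x3 | ~x3 | x1)   [distribute | over &]
⇔ x3 & (~x1 | ~x2) & (x2 | ~x3 | x1)   [simplify]

x3 & (~x1 | ~x2) & (x2 | ~x3 | x1)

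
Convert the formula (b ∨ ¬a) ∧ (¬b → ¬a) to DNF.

b ∨ ¬a

(b ∨ ¬a) ∧ (¬b → ¬a)
⇔ (b ∨ ¬a) ∧ (¬¬b ∨ ¬a)   (eliminate →)
⇔ (b ∨ ¬a) ∧ (b ∨ ¬a)   (double negation)
⇔ (b ∧ b) ∨ (b ∧ ¬a) ∨ (¬a ∧ b) ∨ (¬a ∧ ¬a)   (distribute ∧ over ∨)
⇔ b ∨ ¬a   (simplify)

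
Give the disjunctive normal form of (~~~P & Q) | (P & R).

(~P & Q) | (P & R)

(~~~P & Q) | (P & R)
= (~P & Q) | (P & R)   [double negation]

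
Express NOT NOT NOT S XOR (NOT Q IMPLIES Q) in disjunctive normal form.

(NOT S AND NOT Q) OR (S AND Q)

NOT NOT NOT S XOR (NOT Q IMPLIES Q)
≡ (NOT NOT NOT S AND NOT (NOT Q IMPLIES Q)) OR (NOT NOT NOT NOT S AND (NOT Q IMPLIES Q))   (expand XOR)
≡ (NOT NOT NOT S AND NOT (NOT NOT Q OR Q)) OR (NOT NOT NOT NOT S AND (NOT Q IMPLIES Q))   (eliminate IMPLIES)
≡ (NOT NOT NOT S AND NOT (NOT NOT Q OR Q)) OR (NOT NOT NOT NOT S AND (NOT NOT Q OR Q))   (eliminate IMPLIES)
≡ (NOT S AND NOT (NOT NOT Q OR Q)) OR (NOT NOT NOT NOT S AND (NOT NOT Q OR Q))   (double negation)
≡ (NOT S AND NOT NOT NOT Q AND NOT Q) OR (NOT NOT NOT NOT S AND (NOT NOT Q OR Q))   (De Morgan)
≡ (NOT S AND NOT Q AND NOT Q) OR (NOT NOT NOT NOT S AND (NOT NOT Q OR Q))   (double negation)
≡ (NOT S AND NOT Q AND NOT Q) OR (NOT NOT S AND (NOT NOT Q OR Q))   (double negation)
≡ (NOT S AND NOT Q AND NOT Q) OR (S AND (NOT NOT Q OR Q))   (double negation)
≡ (NOT S AND NOT Q AND NOT Q) OR (S AND (Q OR Q))   (double negation)
≡ (NOT S AND NOT Q AND NOT Q) OR (S AND Q) OR (S AND Q)   (distribute AND over OR)
≡ (NOT S AND NOT Q) OR (S AND Q)   (simplify)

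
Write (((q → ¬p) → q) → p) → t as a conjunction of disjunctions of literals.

(((q → ¬p) → q) → p) → t
≡ ¬(((q → ¬p) → q) → p) ∨ t   [eliminate →]
≡ ¬(¬((q → ¬p) → q) ∨ p) ∨ t   [eliminate →]
≡ ¬(¬(¬(q → ¬p) ∨ q) ∨ p) ∨ t   [eliminate →]
≡ ¬(¬(¬(¬q ∨ ¬p) ∨ q) ∨ p) ∨ t   [eliminate →]
≡ (¬¬(¬(¬q ∨ ¬p) ∨ q) ∧ ¬p) ∨ t   [De Morgan]
≡ ((¬(¬q ∨ ¬p) ∨ q) ∧ ¬p) ∨ t   [double negation]
≡ (((¬¬q ∧ ¬¬p) ∨ q) ∧ ¬p) ∨ t   [De Morgan]
≡ (((q ∧ ¬¬p) ∨ q) ∧ ¬p) ∨ t   [double negation]
≡ (((q ∧ p) ∨ q) ∧ ¬p) ∨ t   [double negation]
≡ (q ∨ q ∨ t) ∧ (p ∨ q ∨ t) ∧ (¬p ∨ t)   [distribute ∨ over ∧]
≡ (q ∨ t) ∧ (¬p ∨ t)   [simplify]

(q ∨ t) ∧ (¬p ∨ t)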